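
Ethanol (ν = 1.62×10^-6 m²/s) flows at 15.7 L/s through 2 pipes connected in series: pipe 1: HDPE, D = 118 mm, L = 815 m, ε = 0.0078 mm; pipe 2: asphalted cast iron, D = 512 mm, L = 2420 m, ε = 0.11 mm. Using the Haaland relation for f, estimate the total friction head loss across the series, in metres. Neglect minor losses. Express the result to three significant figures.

H ≈ 13.1 m

Pipe 1: V = 1.436 m/s, Re = 1.05×10^5, ε/D = 6.61×10^-5, f = 0.01795, h_1 = f(L/D)V²/2g = 13.02 m
Pipe 2: V = 0.07626 m/s, Re = 2.41×10^4, ε/D = 2.15×10^-4, f = 0.02499, h_2 = f(L/D)V²/2g = 0.03501 m
Series → Q common, losses add: H = Σh = 13.06 m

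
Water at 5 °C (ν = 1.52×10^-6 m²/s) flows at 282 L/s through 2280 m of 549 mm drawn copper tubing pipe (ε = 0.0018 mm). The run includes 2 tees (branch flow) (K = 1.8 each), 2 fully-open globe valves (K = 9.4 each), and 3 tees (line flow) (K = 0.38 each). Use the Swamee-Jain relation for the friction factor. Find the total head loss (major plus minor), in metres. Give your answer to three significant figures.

V = 4Q/(πD²) = 1.191 m/s; V²/2g = 0.07233 m
Re = 4.30×10^5, ε/D = 3.28×10^-6 → f = 0.01350 (Swamee-Jain)
Major: h_f = f(L/D)·V²/2g = 0.01350·4153·0.07233 = 4.055 m
Minor: ΣK = 23.5; h_m = ΣK·V²/2g = 1.703 m
Total H_L = 4.055 + 1.703 = 5.757 m

H_L ≈ 5.76 m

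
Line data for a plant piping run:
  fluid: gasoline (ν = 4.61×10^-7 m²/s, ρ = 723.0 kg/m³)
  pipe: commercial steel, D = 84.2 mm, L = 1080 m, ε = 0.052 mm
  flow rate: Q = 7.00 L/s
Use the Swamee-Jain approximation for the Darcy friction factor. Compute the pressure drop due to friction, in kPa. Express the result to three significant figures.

Δp ≈ 142 kPa

V = 4Q/(πD²) = 4·0.00700/(π·0.0842²) = 1.257 m/s
Re = VD/ν = 1.257·0.0842/4.61×10^-7 = 2.30×10^5 → turbulent
ε/D = 0.052/84.2 = 6.18×10^-4
Swamee-Jain: f = 0.01932
h_f = f(L/D)V²/(2g) = 0.01932·(1080/0.0842)·1.257²/(2·9.81) = 19.96 m
Δp = ρg·h_f = 723.0·9.81·19.96 = 141.6 kPa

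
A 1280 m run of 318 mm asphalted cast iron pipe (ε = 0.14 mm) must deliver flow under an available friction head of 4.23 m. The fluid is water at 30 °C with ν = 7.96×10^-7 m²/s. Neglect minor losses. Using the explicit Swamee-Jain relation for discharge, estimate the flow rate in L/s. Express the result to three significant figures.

Q ≈ 86.4 L/s

Swamee-Jain (Type II): Q = -0.965·√(gD⁵h_f/L)·ln[ε/(3.7D) + √(3.17ν²L/(gD³h_f))]
√(gD⁵h_f/L) = √(9.81·0.318⁵·4.23/1280) = 0.01027
ε/(3.7D) = 1.19×10^-4; √(3.17ν²L/(gD³h_f)) = 4.39×10^-5
Q = -0.965·0.01027·ln(1.629×10^-4) = 0.08642 m³/s
Check: V = 1.09 m/s, Re = 4.35×10^5, f = 0.01753, h_f = 4.26 m ≈ 4.23 m ✓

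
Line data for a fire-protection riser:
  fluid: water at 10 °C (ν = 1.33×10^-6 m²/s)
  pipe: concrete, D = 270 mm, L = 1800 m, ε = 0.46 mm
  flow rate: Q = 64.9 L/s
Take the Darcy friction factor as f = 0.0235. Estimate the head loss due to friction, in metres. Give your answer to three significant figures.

V = 4Q/(πD²) = 4·0.0649/(π·0.270²) = 1.134 m/s
h_f = f(L/D)V²/(2g) = 0.02350·(1800/0.270)·1.134²/(2·9.81) = 10.26 m

h_f ≈ 10.3 m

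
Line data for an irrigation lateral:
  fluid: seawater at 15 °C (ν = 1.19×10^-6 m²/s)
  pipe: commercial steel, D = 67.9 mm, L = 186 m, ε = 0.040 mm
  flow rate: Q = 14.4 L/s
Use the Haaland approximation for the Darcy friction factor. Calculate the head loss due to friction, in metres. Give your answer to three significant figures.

V = 4Q/(πD²) = 4·0.0144/(π·0.0679²) = 3.977 m/s
Re = VD/ν = 3.977·0.0679/1.19×10^-6 = 2.27×10^5 → turbulent
ε/D = 0.040/67.9 = 5.89×10^-4
Haaland: f = 0.01891
h_f = f(L/D)V²/(2g) = 0.01891·(186/0.0679)·3.977²/(2·9.81) = 41.76 m

h_f ≈ 41.8 m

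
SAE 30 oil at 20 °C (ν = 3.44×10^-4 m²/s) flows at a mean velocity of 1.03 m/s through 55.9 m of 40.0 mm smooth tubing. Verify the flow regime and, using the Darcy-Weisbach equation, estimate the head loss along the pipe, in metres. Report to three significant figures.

Re = VD/ν = 1.03·0.04000/3.44×10^-4 = 120 → laminar (Re < 2300)
f = 64/Re = 0.5344
h_f = f(L/D)V²/(2g) = 0.5344·(55.9/0.04000)·1.03²/(2·9.81) = 40.38 m

h_f ≈ 40.4 m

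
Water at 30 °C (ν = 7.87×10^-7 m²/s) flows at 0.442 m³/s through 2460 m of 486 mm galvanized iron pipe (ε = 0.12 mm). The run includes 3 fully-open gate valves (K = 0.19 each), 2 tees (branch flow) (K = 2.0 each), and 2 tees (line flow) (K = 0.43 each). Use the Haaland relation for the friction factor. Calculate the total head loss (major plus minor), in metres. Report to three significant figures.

V = 4Q/(πD²) = 2.383 m/s; V²/2g = 0.2893 m
Re = 1.47×10^6, ε/D = 2.47×10^-4 → f = 0.01488 (Haaland)
Major: h_f = f(L/D)·V²/2g = 0.01488·5062·0.2893 = 21.79 m
Minor: ΣK = 5.43; h_m = ΣK·V²/2g = 1.571 m
Total H_L = 21.79 + 1.571 = 23.36 m

H_L ≈ 23.4 m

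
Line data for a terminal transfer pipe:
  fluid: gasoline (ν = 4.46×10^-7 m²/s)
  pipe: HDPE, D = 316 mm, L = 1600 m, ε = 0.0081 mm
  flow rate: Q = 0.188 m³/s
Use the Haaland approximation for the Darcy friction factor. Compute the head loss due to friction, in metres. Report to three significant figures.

h_f ≈ 16.8 m

V = 4Q/(πD²) = 4·0.188/(π·0.316²) = 2.397 m/s
Re = VD/ν = 2.397·0.316/4.46×10^-7 = 1.70×10^6 → turbulent
ε/D = 0.0081/316 = 2.56×10^-5
Haaland: f = 0.01130
h_f = f(L/D)V²/(2g) = 0.01130·(1600/0.316)·2.397²/(2·9.81) = 16.76 m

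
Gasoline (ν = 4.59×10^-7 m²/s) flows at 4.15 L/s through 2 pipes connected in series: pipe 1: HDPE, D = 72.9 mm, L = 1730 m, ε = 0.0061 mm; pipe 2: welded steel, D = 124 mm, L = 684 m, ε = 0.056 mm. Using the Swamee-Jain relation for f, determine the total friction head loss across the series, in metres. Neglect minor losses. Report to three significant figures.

H ≈ 20.9 m

Pipe 1: V = 0.9943 m/s, Re = 1.58×10^5, ε/D = 8.37×10^-5, f = 0.01691, h_1 = f(L/D)V²/2g = 20.22 m
Pipe 2: V = 0.3436 m/s, Re = 9.28×10^4, ε/D = 4.52×10^-4, f = 0.02041, h_2 = f(L/D)V²/2g = 0.6775 m
Series → Q common, losses add: H = Σh = 20.90 m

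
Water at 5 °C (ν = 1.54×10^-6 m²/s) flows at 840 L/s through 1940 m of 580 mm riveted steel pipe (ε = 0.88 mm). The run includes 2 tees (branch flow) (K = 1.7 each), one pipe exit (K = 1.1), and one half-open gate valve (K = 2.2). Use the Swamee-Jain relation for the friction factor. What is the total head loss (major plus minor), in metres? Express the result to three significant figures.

H_L ≈ 41.5 m

V = 4Q/(πD²) = 3.179 m/s; V²/2g = 0.5152 m
Re = 1.20×10^6, ε/D = 0.00152 → f = 0.02205 (Swamee-Jain)
Major: h_f = f(L/D)·V²/2g = 0.02205·3345·0.5152 = 38.00 m
Minor: ΣK = 6.70; h_m = ΣK·V²/2g = 3.452 m
Total H_L = 38.00 + 3.452 = 41.45 m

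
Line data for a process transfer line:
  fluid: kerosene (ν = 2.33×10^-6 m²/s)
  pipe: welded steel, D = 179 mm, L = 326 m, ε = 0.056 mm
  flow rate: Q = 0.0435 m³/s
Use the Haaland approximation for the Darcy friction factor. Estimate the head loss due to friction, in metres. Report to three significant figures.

V = 4Q/(πD²) = 4·0.0435/(π·0.179²) = 1.729 m/s
Re = VD/ν = 1.729·0.179/2.33×10^-6 = 1.33×10^5 → turbulent
ε/D = 0.056/179 = 3.13×10^-4
Haaland: f = 0.01849
h_f = f(L/D)V²/(2g) = 0.01849·(326/0.179)·1.729²/(2·9.81) = 5.128 m

h_f ≈ 5.13 m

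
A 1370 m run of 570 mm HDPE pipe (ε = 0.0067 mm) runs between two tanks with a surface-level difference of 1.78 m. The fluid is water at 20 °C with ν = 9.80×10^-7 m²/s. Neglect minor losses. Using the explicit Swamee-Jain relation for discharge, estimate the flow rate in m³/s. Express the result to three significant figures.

Q ≈ 0.271 m³/s

Swamee-Jain (Type II): Q = -0.965·√(gD⁵h_f/L)·ln[ε/(3.7D) + √(3.17ν²L/(gD³h_f))]
√(gD⁵h_f/L) = √(9.81·0.570⁵·1.78/1370) = 0.02769
ε/(3.7D) = 3.18×10^-6; √(3.17ν²L/(gD³h_f)) = 3.59×10^-5
Q = -0.965·0.02769·ln(3.909×10^-5) = 0.2712 m³/s
Check: V = 1.06 m/s, Re = 6.18×10^5, f = 0.01282, h_f = 1.77 m ≈ 1.78 m ✓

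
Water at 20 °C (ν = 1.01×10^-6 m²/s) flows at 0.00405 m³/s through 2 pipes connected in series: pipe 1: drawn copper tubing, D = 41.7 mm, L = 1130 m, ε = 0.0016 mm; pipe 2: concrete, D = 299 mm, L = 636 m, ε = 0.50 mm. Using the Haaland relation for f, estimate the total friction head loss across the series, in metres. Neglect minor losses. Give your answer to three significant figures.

Pipe 1: V = 2.965 m/s, Re = 1.22×10^5, ε/D = 3.84×10^-5, f = 0.01727, h_1 = f(L/D)V²/2g = 209.8 m
Pipe 2: V = 0.05768 m/s, Re = 1.71×10^4, ε/D = 0.00167, f = 0.02970, h_2 = f(L/D)V²/2g = 0.01071 m
Series → Q common, losses add: H = Σh = 209.8 m

H ≈ 210 m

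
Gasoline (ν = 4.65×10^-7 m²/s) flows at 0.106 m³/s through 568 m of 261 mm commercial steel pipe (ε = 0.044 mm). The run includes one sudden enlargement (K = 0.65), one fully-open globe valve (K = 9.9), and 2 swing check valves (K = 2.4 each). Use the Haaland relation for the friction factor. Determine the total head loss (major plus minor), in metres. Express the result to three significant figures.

V = 4Q/(πD²) = 1.981 m/s; V²/2g = 0.2001 m
Re = 1.11×10^6, ε/D = 1.69×10^-4 → f = 0.01415 (Haaland)
Major: h_f = f(L/D)·V²/2g = 0.01415·2176·0.2001 = 6.162 m
Minor: ΣK = 15.3; h_m = ΣK·V²/2g = 3.071 m
Total H_L = 6.162 + 3.071 = 9.233 m

H_L ≈ 9.23 m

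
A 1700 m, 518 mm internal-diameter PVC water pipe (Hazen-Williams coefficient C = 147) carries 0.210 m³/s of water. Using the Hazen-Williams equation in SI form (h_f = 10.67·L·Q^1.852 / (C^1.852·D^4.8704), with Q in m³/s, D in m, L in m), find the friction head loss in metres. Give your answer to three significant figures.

h_f = 10.67·1700·0.210^1.852 / (147^1.852·0.518^4.8704) = 2.403 m

h_f ≈ 2.40 m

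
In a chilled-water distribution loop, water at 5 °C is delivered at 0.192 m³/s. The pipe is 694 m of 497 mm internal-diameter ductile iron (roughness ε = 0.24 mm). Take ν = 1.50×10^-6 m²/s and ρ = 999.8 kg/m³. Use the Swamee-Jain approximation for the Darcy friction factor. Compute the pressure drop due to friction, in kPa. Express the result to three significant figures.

V = 4Q/(πD²) = 4·0.192/(π·0.497²) = 0.9897 m/s
Re = VD/ν = 0.9897·0.497/1.50×10^-6 = 3.28×10^5 → turbulent
ε/D = 0.24/497 = 4.83×10^-4
Swamee-Jain: f = 0.01812
h_f = f(L/D)V²/(2g) = 0.01812·(694/0.497)·0.9897²/(2·9.81) = 1.263 m
Δp = ρg·h_f = 999.8·9.81·1.263 = 12.39 kPa

Δp ≈ 12.4 kPa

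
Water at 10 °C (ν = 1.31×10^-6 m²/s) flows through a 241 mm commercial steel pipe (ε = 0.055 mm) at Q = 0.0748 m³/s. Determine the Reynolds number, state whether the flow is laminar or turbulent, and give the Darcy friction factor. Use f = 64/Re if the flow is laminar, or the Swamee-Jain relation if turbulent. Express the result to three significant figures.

Re ≈ 3.02×10^5; turbulent; f ≈ 0.0165

V = 4Q/(πD²) = 1.640 m/s
Re = VD/ν = 1.640·0.241/1.31×10^-6 = 3.02×10^5
Re > 4000 → turbulent; ε/D = 2.28×10^-4
Swamee-Jain: f = 0.01652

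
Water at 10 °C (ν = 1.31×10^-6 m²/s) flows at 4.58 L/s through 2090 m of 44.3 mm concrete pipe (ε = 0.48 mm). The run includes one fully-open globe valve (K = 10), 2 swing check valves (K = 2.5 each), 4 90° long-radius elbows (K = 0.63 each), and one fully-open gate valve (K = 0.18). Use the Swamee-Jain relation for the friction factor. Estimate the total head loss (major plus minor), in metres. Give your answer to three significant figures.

V = 4Q/(πD²) = 2.971 m/s; V²/2g = 0.4500 m
Re = 1.00×10^5, ε/D = 0.0108 → f = 0.03977 (Swamee-Jain)
Major: h_f = f(L/D)·V²/2g = 0.03977·47178·0.4500 = 844.3 m
Minor: ΣK = 17.7; h_m = ΣK·V²/2g = 7.965 m
Total H_L = 844.3 + 7.965 = 852.2 m

H_L ≈ 852 m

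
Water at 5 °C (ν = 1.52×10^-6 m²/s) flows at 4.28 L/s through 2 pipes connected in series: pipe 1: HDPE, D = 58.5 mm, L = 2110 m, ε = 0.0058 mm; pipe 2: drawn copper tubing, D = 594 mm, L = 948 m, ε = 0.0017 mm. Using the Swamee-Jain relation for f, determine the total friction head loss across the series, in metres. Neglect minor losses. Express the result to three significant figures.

H ≈ 94.6 m

Pipe 1: V = 1.592 m/s, Re = 6.13×10^4, ε/D = 9.91×10^-5, f = 0.02029, h_1 = f(L/D)V²/2g = 94.57 m
Pipe 2: V = 0.01544 m/s, Re = 6040, ε/D = 2.86×10^-6, f = 0.03577, h_2 = f(L/D)V²/2g = 6.941×10^-4 m
Series → Q common, losses add: H = Σh = 94.57 m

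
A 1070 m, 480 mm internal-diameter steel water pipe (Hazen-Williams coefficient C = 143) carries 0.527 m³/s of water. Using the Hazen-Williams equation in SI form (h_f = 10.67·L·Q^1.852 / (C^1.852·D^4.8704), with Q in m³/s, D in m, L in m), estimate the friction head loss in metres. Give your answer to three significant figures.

h_f = 10.67·1070·0.527^1.852 / (143^1.852·0.480^4.8704) = 12.68 m

h_f ≈ 12.7 m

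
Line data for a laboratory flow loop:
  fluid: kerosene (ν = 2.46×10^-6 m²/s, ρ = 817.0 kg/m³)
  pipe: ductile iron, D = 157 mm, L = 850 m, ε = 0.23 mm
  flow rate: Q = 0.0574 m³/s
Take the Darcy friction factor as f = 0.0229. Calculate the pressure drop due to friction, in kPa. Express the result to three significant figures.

V = 4Q/(πD²) = 4·0.0574/(π·0.157²) = 2.965 m/s
h_f = f(L/D)V²/(2g) = 0.02290·(850/0.157)·2.965²/(2·9.81) = 55.55 m
Δp = ρg·h_f = 817.0·9.81·55.55 = 445.2 kPa

Δp ≈ 445 kPa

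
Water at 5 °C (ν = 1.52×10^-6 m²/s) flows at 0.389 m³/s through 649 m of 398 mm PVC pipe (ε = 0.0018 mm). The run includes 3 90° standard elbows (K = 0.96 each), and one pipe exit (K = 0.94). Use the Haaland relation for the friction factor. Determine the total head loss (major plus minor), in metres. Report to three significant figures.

V = 4Q/(πD²) = 3.127 m/s; V²/2g = 0.4983 m
Re = 8.19×10^5, ε/D = 4.52×10^-6 → f = 0.01205 (Haaland)
Major: h_f = f(L/D)·V²/2g = 0.01205·1631·0.4983 = 9.793 m
Minor: ΣK = 3.82; h_m = ΣK·V²/2g = 1.903 m
Total H_L = 9.793 + 1.903 = 11.70 m

H_L ≈ 11.7 m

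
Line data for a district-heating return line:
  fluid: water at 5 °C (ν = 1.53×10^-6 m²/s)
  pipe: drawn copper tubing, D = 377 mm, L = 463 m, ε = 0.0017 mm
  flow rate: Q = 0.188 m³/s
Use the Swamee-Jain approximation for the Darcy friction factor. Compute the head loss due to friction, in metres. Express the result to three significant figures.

h_f ≈ 2.42 m

V = 4Q/(πD²) = 4·0.188/(π·0.377²) = 1.684 m/s
Re = VD/ν = 1.684·0.377/1.53×10^-6 = 4.15×10^5 → turbulent
ε/D = 0.0017/377 = 4.51×10^-6
Swamee-Jain: f = 0.01360
h_f = f(L/D)V²/(2g) = 0.01360·(463/0.377)·1.684²/(2·9.81) = 2.415 m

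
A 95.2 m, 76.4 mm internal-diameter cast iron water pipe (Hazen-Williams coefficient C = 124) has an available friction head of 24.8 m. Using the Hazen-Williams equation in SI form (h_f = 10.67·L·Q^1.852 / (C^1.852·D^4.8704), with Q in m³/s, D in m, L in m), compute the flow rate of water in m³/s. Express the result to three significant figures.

Q ≈ 0.0193 m³/s

Rearranging: Q = [h_f·C^1.852·D^4.8704 / (10.67·L)]^(1/1.852)
Q = [24.8·124^1.852·0.0764^4.8704 / (10.67·95.2)]^0.540 = 0.01930 m³/s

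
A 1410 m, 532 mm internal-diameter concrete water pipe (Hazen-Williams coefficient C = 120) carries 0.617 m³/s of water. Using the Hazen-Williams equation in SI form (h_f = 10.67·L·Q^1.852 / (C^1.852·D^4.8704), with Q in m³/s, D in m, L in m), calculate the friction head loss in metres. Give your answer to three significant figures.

h_f = 10.67·1410·0.617^1.852 / (120^1.852·0.532^4.8704) = 18.76 m

h_f ≈ 18.8 m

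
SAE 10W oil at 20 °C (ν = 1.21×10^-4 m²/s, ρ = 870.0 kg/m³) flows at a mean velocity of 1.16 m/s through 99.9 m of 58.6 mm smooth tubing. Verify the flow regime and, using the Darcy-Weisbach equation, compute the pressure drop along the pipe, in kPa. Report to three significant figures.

Δp ≈ 114 kPa

Re = VD/ν = 1.16·0.05860/1.21×10^-4 = 562 → laminar (Re < 2300)
f = 64/Re = 0.1139
h_f = f(L/D)V²/(2g) = 0.1139·(99.9/0.05860)·1.16²/(2·9.81) = 13.32 m
Δp = ρg·h_f = 870.0·9.81·13.32 = 113.7 kPa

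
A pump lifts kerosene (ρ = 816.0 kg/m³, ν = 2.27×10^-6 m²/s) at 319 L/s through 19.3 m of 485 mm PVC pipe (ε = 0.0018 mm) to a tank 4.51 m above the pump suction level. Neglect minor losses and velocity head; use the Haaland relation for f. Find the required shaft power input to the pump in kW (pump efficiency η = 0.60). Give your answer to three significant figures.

V = 4Q/(πD²) = 1.727 m/s; Re = 3.69×10^5; ε/D = 3.71×10^-6; f = 0.01384
h_f = f(L/D)V²/2g = 0.08367 m
Total head H = z + h_f = 4.51 + 0.08367 = 4.594 m
P_hyd = ρgQH = 816.0·9.81·0.319·4.594 = 11.73 kW
P_shaft = P_hyd/η = 11.73/0.60 = 19.55 kW

P_shaft ≈ 19.6 kW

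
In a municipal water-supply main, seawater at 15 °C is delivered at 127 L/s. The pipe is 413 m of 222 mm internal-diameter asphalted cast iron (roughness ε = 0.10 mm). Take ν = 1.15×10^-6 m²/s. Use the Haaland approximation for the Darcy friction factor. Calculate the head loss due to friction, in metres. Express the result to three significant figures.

h_f ≈ 17.4 m

V = 4Q/(πD²) = 4·0.127/(π·0.222²) = 3.281 m/s
Re = VD/ν = 3.281·0.222/1.15×10^-6 = 6.33×10^5 → turbulent
ε/D = 0.10/222 = 4.50×10^-4
Haaland: f = 0.01708
h_f = f(L/D)V²/(2g) = 0.01708·(413/0.222)·3.281²/(2·9.81) = 17.43 m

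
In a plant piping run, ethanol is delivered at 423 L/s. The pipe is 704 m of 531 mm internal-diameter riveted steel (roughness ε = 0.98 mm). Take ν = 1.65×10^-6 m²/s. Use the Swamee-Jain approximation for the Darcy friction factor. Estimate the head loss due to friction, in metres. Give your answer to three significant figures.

V = 4Q/(πD²) = 4·0.423/(π·0.531²) = 1.910 m/s
Re = VD/ν = 1.910·0.531/1.65×10^-6 = 6.15×10^5 → turbulent
ε/D = 0.98/531 = 0.00185
Swamee-Jain: f = 0.02335
h_f = f(L/D)V²/(2g) = 0.02335·(704/0.531)·1.910²/(2·9.81) = 5.756 m

h_f ≈ 5.76 m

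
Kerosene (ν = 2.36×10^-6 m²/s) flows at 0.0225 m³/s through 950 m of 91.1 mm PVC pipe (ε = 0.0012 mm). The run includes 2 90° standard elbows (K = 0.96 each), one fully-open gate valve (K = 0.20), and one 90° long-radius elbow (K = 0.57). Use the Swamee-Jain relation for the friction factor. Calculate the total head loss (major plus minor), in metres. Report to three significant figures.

V = 4Q/(πD²) = 3.452 m/s; V²/2g = 0.6073 m
Re = 1.33×10^5, ε/D = 1.32×10^-5 → f = 0.01693 (Swamee-Jain)
Major: h_f = f(L/D)·V²/2g = 0.01693·10428·0.6073 = 107.2 m
Minor: ΣK = 2.69; h_m = ΣK·V²/2g = 1.634 m
Total H_L = 107.2 + 1.634 = 108.9 m

H_L ≈ 109 m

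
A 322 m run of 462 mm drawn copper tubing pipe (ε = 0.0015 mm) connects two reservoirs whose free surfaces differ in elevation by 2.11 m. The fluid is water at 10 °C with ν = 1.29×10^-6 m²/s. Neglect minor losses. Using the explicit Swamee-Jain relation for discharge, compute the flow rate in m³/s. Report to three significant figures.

Q ≈ 0.370 m³/s

Swamee-Jain (Type II): Q = -0.965·√(gD⁵h_f/L)·ln[ε/(3.7D) + √(3.17ν²L/(gD³h_f))]
√(gD⁵h_f/L) = √(9.81·0.462⁵·2.11/322) = 0.03678
ε/(3.7D) = 8.78×10^-7; √(3.17ν²L/(gD³h_f)) = 2.88×10^-5
Q = -0.965·0.03678·ln(2.973×10^-5) = 0.3700 m³/s
Check: V = 2.21 m/s, Re = 7.90×10^5, f = 0.01215, h_f = 2.10 m ≈ 2.11 m ✓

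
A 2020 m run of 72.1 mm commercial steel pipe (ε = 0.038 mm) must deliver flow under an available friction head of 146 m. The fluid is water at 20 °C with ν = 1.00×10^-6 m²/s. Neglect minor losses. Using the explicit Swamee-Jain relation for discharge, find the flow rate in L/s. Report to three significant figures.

Swamee-Jain (Type II): Q = -0.965·√(gD⁵h_f/L)·ln[ε/(3.7D) + √(3.17ν²L/(gD³h_f))]
√(gD⁵h_f/L) = √(9.81·0.0721⁵·146/2020) = 0.001175
ε/(3.7D) = 1.42×10^-4; √(3.17ν²L/(gD³h_f)) = 1.09×10^-4
Q = -0.965·0.001175·ln(2.517×10^-4) = 0.009400 m³/s
Check: V = 2.30 m/s, Re = 1.66×10^5, f = 0.01941, h_f = 147 m ≈ 146 m ✓

Q ≈ 9.40 L/s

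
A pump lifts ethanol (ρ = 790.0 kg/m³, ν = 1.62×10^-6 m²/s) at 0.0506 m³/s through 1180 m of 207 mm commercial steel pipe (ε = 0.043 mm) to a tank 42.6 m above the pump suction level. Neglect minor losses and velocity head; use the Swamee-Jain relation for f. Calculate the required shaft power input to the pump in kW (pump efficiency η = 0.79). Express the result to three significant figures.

V = 4Q/(πD²) = 1.504 m/s; Re = 1.92×10^5; ε/D = 2.08×10^-4; f = 0.01728
h_f = f(L/D)V²/2g = 11.35 m
Total head H = z + h_f = 42.6 + 11.35 = 53.95 m
P_hyd = ρgQH = 790.0·9.81·0.0506·53.95 = 21.16 kW
P_shaft = P_hyd/η = 21.16/0.79 = 26.78 kW

P_shaft ≈ 26.8 kW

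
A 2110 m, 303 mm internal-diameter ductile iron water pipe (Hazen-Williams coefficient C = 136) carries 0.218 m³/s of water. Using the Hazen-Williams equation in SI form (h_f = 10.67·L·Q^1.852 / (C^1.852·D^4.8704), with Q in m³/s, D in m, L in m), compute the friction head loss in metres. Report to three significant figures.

h_f = 10.67·2110·0.218^1.852 / (136^1.852·0.303^4.8704) = 50.30 m

h_f ≈ 50.3 m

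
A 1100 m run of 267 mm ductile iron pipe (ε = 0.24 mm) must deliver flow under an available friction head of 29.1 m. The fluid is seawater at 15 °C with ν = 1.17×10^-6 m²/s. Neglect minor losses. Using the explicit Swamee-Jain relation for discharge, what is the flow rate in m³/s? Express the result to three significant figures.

Swamee-Jain (Type II): Q = -0.965·√(gD⁵h_f/L)·ln[ε/(3.7D) + √(3.17ν²L/(gD³h_f))]
√(gD⁵h_f/L) = √(9.81·0.267⁵·29.1/1100) = 0.01877
ε/(3.7D) = 2.43×10^-4; √(3.17ν²L/(gD³h_f)) = 2.96×10^-5
Q = -0.965·0.01877·ln(2.726×10^-4) = 0.1486 m³/s
Check: V = 2.65 m/s, Re = 6.06×10^5, f = 0.01979, h_f = 29.3 m ≈ 29.1 m ✓

Q ≈ 0.149 m³/s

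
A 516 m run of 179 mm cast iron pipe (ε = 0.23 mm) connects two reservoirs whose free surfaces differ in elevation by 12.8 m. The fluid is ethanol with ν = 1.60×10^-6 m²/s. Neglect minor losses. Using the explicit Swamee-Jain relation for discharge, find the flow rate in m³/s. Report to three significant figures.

Swamee-Jain (Type II): Q = -0.965·√(gD⁵h_f/L)·ln[ε/(3.7D) + √(3.17ν²L/(gD³h_f))]
√(gD⁵h_f/L) = √(9.81·0.179⁵·12.8/516) = 0.006687
ε/(3.7D) = 3.47×10^-4; √(3.17ν²L/(gD³h_f)) = 7.63×10^-5
Q = -0.965·0.006687·ln(4.235×10^-4) = 0.05012 m³/s
Check: V = 1.99 m/s, Re = 2.23×10^5, f = 0.02213, h_f = 12.9 m ≈ 12.8 m ✓

Q ≈ 0.0501 m³/s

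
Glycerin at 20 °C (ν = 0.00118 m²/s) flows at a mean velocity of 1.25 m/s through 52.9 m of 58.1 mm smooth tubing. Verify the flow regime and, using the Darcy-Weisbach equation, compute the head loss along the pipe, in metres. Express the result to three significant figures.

Re = VD/ν = 1.25·0.05810/0.00118 = 61.5 → laminar (Re < 2300)
f = 64/Re = 1.040
h_f = f(L/D)V²/(2g) = 1.040·(52.9/0.05810)·1.25²/(2·9.81) = 75.40 m

h_f ≈ 75.4 m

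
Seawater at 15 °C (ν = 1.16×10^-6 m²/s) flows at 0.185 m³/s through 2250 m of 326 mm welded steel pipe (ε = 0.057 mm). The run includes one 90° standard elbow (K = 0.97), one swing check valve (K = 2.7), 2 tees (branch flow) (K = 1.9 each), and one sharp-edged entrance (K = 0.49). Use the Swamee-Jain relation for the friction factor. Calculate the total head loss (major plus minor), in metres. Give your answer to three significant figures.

V = 4Q/(πD²) = 2.216 m/s; V²/2g = 0.2504 m
Re = 6.23×10^5, ε/D = 1.75×10^-4 → f = 0.01498 (Swamee-Jain)
Major: h_f = f(L/D)·V²/2g = 0.01498·6902·0.2504 = 25.89 m
Minor: ΣK = 7.96; h_m = ΣK·V²/2g = 1.993 m
Total H_L = 25.89 + 1.993 = 27.88 m

H_L ≈ 27.9 m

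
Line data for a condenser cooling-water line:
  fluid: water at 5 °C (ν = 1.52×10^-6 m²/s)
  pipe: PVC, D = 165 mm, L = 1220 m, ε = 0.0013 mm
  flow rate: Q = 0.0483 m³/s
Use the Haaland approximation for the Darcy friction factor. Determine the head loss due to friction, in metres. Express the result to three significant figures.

h_f ≈ 28.8 m

V = 4Q/(πD²) = 4·0.0483/(π·0.165²) = 2.259 m/s
Re = VD/ν = 2.259·0.165/1.52×10^-6 = 2.45×10^5 → turbulent
ε/D = 0.0013/165 = 7.88×10^-6
Haaland: f = 0.01495
h_f = f(L/D)V²/(2g) = 0.01495·(1220/0.165)·2.259²/(2·9.81) = 28.76 m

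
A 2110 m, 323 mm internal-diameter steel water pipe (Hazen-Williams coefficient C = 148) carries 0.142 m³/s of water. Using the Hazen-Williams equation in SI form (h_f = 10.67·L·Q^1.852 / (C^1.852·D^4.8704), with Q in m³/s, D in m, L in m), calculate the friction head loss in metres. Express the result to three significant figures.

h_f ≈ 14.2 m

h_f = 10.67·2110·0.142^1.852 / (148^1.852·0.323^4.8704) = 14.24 m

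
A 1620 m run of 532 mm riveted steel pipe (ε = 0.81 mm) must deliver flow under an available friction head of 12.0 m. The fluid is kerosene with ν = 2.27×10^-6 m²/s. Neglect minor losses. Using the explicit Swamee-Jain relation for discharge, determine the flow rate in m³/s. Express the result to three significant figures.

Q ≈ 0.414 m³/s

Swamee-Jain (Type II): Q = -0.965·√(gD⁵h_f/L)·ln[ε/(3.7D) + √(3.17ν²L/(gD³h_f))]
√(gD⁵h_f/L) = √(9.81·0.532⁵·12.0/1620) = 0.05565
ε/(3.7D) = 4.12×10^-4; √(3.17ν²L/(gD³h_f)) = 3.86×10^-5
Q = -0.965·0.05565·ln(4.501×10^-4) = 0.4138 m³/s
Check: V = 1.86 m/s, Re = 4.36×10^5, f = 0.02244, h_f = 12.1 m ≈ 12.0 m ✓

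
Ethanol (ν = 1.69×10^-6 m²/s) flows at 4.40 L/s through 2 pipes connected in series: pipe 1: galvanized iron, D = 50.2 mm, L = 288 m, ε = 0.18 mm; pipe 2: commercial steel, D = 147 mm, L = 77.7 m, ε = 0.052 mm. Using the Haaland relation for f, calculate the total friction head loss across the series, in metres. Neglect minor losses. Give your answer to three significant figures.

Pipe 1: V = 2.223 m/s, Re = 6.60×10^4, ε/D = 0.00359, f = 0.02914, h_1 = f(L/D)V²/2g = 42.10 m
Pipe 2: V = 0.2593 m/s, Re = 2.26×10^4, ε/D = 3.54×10^-4, f = 0.02566, h_2 = f(L/D)V²/2g = 0.04647 m
Series → Q common, losses add: H = Σh = 42.15 m

H ≈ 42.1 m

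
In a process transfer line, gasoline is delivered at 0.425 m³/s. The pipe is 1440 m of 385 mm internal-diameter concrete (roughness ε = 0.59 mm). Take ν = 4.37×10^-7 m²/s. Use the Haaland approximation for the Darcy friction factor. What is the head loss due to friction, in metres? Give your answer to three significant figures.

V = 4Q/(πD²) = 4·0.425/(π·0.385²) = 3.651 m/s
Re = VD/ν = 3.651·0.385/4.37×10^-7 = 3.22×10^6 → turbulent
ε/D = 0.59/385 = 0.00153
Haaland: f = 0.02195
h_f = f(L/D)V²/(2g) = 0.02195·(1440/0.385)·3.651²/(2·9.81) = 55.77 m

h_f ≈ 55.8 m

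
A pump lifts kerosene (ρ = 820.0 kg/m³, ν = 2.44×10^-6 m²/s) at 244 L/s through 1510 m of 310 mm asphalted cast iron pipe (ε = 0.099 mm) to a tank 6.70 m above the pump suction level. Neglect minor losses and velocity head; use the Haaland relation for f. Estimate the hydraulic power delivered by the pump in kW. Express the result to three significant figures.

V = 4Q/(πD²) = 3.233 m/s; Re = 4.11×10^5; ε/D = 3.19×10^-4; f = 0.01652
h_f = f(L/D)V²/2g = 42.87 m
Total head H = z + h_f = 6.70 + 42.87 = 49.57 m
P_hyd = ρgQH = 820.0·9.81·0.244·49.57 = 97.29 kW

P_hyd ≈ 97.3 kW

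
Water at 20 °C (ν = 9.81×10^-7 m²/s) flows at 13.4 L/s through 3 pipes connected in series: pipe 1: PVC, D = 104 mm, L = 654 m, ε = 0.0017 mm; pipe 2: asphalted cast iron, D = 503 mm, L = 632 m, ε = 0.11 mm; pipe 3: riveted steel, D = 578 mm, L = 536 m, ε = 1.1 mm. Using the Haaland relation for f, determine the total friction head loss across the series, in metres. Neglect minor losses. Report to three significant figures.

H ≈ 12.9 m

Pipe 1: V = 1.577 m/s, Re = 1.67×10^5, ε/D = 1.63×10^-5, f = 0.01614, h_1 = f(L/D)V²/2g = 12.87 m
Pipe 2: V = 0.06743 m/s, Re = 3.46×10^4, ε/D = 2.19×10^-4, f = 0.02307, h_2 = f(L/D)V²/2g = 0.006717 m
Pipe 3: V = 0.05107 m/s, Re = 3.01×10^4, ε/D = 0.00190, f = 0.02760, h_3 = f(L/D)V²/2g = 0.003402 m
Series → Q common, losses add: H = Σh = 12.88 m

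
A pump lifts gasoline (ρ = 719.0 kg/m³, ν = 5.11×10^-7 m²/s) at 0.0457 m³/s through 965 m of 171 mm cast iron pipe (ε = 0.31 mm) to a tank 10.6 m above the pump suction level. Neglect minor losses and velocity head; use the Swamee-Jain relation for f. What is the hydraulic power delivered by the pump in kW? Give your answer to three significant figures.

V = 4Q/(πD²) = 1.990 m/s; Re = 6.66×10^5; ε/D = 0.00181; f = 0.02322
h_f = f(L/D)V²/2g = 26.44 m
Total head H = z + h_f = 10.6 + 26.44 = 37.04 m
P_hyd = ρgQH = 719.0·9.81·0.0457·37.04 = 11.94 kW

P_hyd ≈ 11.9 kW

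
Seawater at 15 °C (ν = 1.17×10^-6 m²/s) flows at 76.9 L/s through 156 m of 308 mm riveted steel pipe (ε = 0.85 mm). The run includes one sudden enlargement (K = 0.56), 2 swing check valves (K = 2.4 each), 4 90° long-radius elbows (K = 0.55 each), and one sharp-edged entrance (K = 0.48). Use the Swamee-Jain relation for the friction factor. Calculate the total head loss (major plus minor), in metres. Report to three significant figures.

V = 4Q/(πD²) = 1.032 m/s; V²/2g = 0.05430 m
Re = 2.72×10^5, ε/D = 0.00276 → f = 0.02625 (Swamee-Jain)
Major: h_f = f(L/D)·V²/2g = 0.02625·506.5·0.05430 = 0.7218 m
Minor: ΣK = 8.04; h_m = ΣK·V²/2g = 0.4365 m
Total H_L = 0.7218 + 0.4365 = 1.158 m

H_L ≈ 1.16 m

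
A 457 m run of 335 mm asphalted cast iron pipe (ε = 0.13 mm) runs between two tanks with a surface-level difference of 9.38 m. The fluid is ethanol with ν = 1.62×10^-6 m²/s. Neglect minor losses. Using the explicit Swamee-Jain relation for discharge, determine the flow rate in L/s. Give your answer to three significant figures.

Q ≈ 250 L/s

Swamee-Jain (Type II): Q = -0.965·√(gD⁵h_f/L)·ln[ε/(3.7D) + √(3.17ν²L/(gD³h_f))]
√(gD⁵h_f/L) = √(9.81·0.335⁵·9.38/457) = 0.02915
ε/(3.7D) = 1.05×10^-4; √(3.17ν²L/(gD³h_f)) = 3.32×10^-5
Q = -0.965·0.02915·ln(1.380×10^-4) = 0.2500 m³/s
Check: V = 2.84 m/s, Re = 5.87×10^5, f = 0.01688, h_f = 9.44 m ≈ 9.38 m ✓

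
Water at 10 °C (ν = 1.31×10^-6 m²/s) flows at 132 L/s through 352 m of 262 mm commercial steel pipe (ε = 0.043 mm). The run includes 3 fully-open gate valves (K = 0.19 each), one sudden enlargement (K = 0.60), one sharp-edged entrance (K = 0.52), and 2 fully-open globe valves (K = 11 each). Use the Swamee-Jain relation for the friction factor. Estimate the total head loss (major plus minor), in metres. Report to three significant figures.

V = 4Q/(πD²) = 2.448 m/s; V²/2g = 0.3055 m
Re = 4.90×10^5, ε/D = 1.64×10^-4 → f = 0.01519 (Swamee-Jain)
Major: h_f = f(L/D)·V²/2g = 0.01519·1344·0.3055 = 6.237 m
Minor: ΣK = 23.7; h_m = ΣK·V²/2g = 7.238 m
Total H_L = 6.237 + 7.238 = 13.47 m

H_L ≈ 13.5 m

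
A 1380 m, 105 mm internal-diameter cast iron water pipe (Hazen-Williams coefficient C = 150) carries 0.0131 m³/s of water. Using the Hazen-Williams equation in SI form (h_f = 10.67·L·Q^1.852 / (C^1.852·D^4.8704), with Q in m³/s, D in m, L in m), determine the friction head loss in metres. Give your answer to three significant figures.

h_f ≈ 26.2 m

h_f = 10.67·1380·0.0131^1.852 / (150^1.852·0.105^4.8704) = 26.20 m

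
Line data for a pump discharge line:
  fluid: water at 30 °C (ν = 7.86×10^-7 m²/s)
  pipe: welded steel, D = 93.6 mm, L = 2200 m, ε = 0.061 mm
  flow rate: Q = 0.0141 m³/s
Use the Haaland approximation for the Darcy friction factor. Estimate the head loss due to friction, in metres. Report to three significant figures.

V = 4Q/(πD²) = 4·0.0141/(π·0.0936²) = 2.049 m/s
Re = VD/ν = 2.049·0.0936/7.86×10^-7 = 2.44×10^5 → turbulent
ε/D = 0.061/93.6 = 6.52×10^-4
Haaland: f = 0.01913
h_f = f(L/D)V²/(2g) = 0.01913·(2200/0.0936)·2.049²/(2·9.81) = 96.26 m

h_f ≈ 96.3 m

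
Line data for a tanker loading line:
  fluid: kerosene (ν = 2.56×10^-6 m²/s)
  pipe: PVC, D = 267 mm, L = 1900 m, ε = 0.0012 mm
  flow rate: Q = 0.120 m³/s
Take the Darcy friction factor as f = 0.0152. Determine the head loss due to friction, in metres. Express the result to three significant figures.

h_f ≈ 25.3 m

V = 4Q/(πD²) = 4·0.120/(π·0.267²) = 2.143 m/s
h_f = f(L/D)V²/(2g) = 0.01520·(1900/0.267)·2.143²/(2·9.81) = 25.32 m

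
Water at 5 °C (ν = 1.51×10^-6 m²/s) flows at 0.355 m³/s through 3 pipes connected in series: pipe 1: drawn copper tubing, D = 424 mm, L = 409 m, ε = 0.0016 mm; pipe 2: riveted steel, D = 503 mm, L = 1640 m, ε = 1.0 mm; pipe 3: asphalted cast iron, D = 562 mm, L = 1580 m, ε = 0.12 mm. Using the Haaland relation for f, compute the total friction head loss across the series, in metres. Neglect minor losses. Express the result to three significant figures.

H ≈ 20.9 m

Pipe 1: V = 2.514 m/s, Re = 7.06×10^5, ε/D = 3.77×10^-6, f = 0.01235, h_1 = f(L/D)V²/2g = 3.837 m
Pipe 2: V = 1.786 m/s, Re = 5.95×10^5, ε/D = 0.00199, f = 0.02370, h_2 = f(L/D)V²/2g = 12.57 m
Pipe 3: V = 1.431 m/s, Re = 5.33×10^5, ε/D = 2.14×10^-4, f = 0.01534, h_3 = f(L/D)V²/2g = 4.501 m
Series → Q common, losses add: H = Σh = 20.91 m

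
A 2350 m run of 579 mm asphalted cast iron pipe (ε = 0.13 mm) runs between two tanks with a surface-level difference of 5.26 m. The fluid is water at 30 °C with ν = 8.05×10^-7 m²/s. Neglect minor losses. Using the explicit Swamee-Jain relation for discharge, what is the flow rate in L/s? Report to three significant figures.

Swamee-Jain (Type II): Q = -0.965·√(gD⁵h_f/L)·ln[ε/(3.7D) + √(3.17ν²L/(gD³h_f))]
√(gD⁵h_f/L) = √(9.81·0.579⁵·5.26/2350) = 0.03780
ε/(3.7D) = 6.07×10^-5; √(3.17ν²L/(gD³h_f)) = 2.20×10^-5
Q = -0.965·0.03780·ln(8.264×10^-5) = 0.3429 m³/s
Check: V = 1.30 m/s, Re = 9.37×10^5, f = 0.01508, h_f = 5.29 m ≈ 5.26 m ✓

Q ≈ 343 L/s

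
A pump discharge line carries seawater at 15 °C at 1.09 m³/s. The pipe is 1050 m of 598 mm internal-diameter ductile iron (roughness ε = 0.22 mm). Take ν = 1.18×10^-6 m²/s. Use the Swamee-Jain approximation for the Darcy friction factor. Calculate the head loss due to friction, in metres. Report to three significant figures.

V = 4Q/(πD²) = 4·1.09/(π·0.598²) = 3.881 m/s
Re = VD/ν = 3.881·0.598/1.18×10^-6 = 1.97×10^6 → turbulent
ε/D = 0.22/598 = 3.68×10^-4
Swamee-Jain: f = 0.01601
h_f = f(L/D)V²/(2g) = 0.01601·(1050/0.598)·3.881²/(2·9.81) = 21.58 m

h_f ≈ 21.6 m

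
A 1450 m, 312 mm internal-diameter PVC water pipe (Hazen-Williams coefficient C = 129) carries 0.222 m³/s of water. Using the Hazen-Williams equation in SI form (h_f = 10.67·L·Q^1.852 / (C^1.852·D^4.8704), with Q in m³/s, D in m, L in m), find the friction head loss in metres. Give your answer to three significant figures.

h_f ≈ 34.2 m

h_f = 10.67·1450·0.222^1.852 / (129^1.852·0.312^4.8704) = 34.18 m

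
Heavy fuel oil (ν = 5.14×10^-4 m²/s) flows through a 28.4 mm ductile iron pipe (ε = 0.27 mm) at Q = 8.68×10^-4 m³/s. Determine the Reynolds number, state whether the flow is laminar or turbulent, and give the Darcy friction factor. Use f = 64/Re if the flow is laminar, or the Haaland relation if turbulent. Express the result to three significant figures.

Re ≈ 75.7; laminar; f = 64/Re ≈ 0.845

V = 4Q/(πD²) = 1.370 m/s
Re = VD/ν = 1.370·0.0284/5.14×10^-4 = 75.7
Re < 2300 → laminar → f = 64/Re = 0.8453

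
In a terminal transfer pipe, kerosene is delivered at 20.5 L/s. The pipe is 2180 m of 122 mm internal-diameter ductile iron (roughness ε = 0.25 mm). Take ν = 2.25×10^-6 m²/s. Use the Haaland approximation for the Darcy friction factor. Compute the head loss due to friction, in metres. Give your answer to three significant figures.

V = 4Q/(πD²) = 4·0.0205/(π·0.122²) = 1.754 m/s
Re = VD/ν = 1.754·0.122/2.25×10^-6 = 9.51×10^4 → turbulent
ε/D = 0.25/122 = 0.00205
Haaland: f = 0.02518
h_f = f(L/D)V²/(2g) = 0.02518·(2180/0.122)·1.754²/(2·9.81) = 70.52 m

h_f ≈ 70.5 m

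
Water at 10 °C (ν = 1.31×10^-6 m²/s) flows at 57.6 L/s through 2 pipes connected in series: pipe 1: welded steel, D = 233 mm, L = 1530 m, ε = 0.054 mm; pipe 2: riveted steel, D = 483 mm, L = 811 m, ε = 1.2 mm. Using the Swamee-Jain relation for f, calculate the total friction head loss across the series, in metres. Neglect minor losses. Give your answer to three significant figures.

Pipe 1: V = 1.351 m/s, Re = 2.40×10^5, ε/D = 2.32×10^-4, f = 0.01697, h_1 = f(L/D)V²/2g = 10.36 m
Pipe 2: V = 0.3144 m/s, Re = 1.16×10^5, ε/D = 0.00248, f = 0.02634, h_2 = f(L/D)V²/2g = 0.2228 m
Series → Q common, losses add: H = Σh = 10.59 m

H ≈ 10.6 m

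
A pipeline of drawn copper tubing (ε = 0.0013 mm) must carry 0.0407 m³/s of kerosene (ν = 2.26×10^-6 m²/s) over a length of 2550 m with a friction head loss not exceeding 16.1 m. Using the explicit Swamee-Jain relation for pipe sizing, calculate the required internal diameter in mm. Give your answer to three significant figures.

Swamee-Jain (Type III): D = 0.66·[ε^1.25·(LQ²/(gh_f))^4.75 + ν·Q^9.4·(L/(gh_f))^5.2]^0.04
LQ²/(gh_f) = 0.02674; L/(gh_f) = 16.15
Term 1 = ε^1.25·(…)^4.75 = 1.49×10^-15; Term 2 = ν·Q^9.4·(…)^5.2 = 3.68×10^-13
D = 0.66·(1.49×10^-15 + 3.68×10^-13)^0.04 = 0.2100 m = 210 mm
Check: V = 1.17 m/s, Re = 1.09×10^5, f = 0.01758, h_f = 15.0 m ≈ 16.1 m ✓

D ≈ 210 mm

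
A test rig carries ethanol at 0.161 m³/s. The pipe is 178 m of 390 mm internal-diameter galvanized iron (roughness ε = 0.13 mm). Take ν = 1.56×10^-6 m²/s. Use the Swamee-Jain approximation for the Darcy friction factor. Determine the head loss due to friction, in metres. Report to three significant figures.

h_f ≈ 0.723 m

V = 4Q/(πD²) = 4·0.161/(π·0.390²) = 1.348 m/s
Re = VD/ν = 1.348·0.390/1.56×10^-6 = 3.37×10^5 → turbulent
ε/D = 0.13/390 = 3.33×10^-4
Swamee-Jain: f = 0.01712
h_f = f(L/D)V²/(2g) = 0.01712·(178/0.390)·1.348²/(2·9.81) = 0.7234 m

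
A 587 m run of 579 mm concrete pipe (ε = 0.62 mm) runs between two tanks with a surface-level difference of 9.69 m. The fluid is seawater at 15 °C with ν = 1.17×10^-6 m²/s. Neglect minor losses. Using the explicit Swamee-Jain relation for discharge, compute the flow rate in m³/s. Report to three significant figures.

Q ≈ 0.803 m³/s

Swamee-Jain (Type II): Q = -0.965·√(gD⁵h_f/L)·ln[ε/(3.7D) + √(3.17ν²L/(gD³h_f))]
√(gD⁵h_f/L) = √(9.81·0.579⁵·9.69/587) = 0.1027
ε/(3.7D) = 2.89×10^-4; √(3.17ν²L/(gD³h_f)) = 1.17×10^-5
Q = -0.965·0.1027·ln(3.012×10^-4) = 0.8032 m³/s
Check: V = 3.05 m/s, Re = 1.51×10^6, f = 0.02023, h_f = 9.73 m ≈ 9.69 m ✓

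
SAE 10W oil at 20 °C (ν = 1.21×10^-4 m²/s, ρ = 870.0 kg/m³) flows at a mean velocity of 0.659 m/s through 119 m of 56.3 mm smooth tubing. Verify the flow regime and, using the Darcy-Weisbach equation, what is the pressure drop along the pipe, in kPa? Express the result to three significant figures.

Δp ≈ 83.3 kPa

Re = VD/ν = 0.659·0.05630/1.21×10^-4 = 307 → laminar (Re < 2300)
f = 64/Re = 0.2087
h_f = f(L/D)V²/(2g) = 0.2087·(119/0.05630)·0.659²/(2·9.81) = 9.765 m
Δp = ρg·h_f = 870.0·9.81·9.765 = 83.34 kPa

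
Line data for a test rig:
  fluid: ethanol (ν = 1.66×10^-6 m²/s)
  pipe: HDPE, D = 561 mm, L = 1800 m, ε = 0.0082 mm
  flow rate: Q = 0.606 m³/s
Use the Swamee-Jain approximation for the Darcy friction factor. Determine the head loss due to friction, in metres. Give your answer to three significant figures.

V = 4Q/(πD²) = 4·0.606/(π·0.561²) = 2.452 m/s
Re = VD/ν = 2.452·0.561/1.66×10^-6 = 8.29×10^5 → turbulent
ε/D = 0.0082/561 = 1.46×10^-5
Swamee-Jain: f = 0.01230
h_f = f(L/D)V²/(2g) = 0.01230·(1800/0.561)·2.452²/(2·9.81) = 12.09 m

h_f ≈ 12.1 m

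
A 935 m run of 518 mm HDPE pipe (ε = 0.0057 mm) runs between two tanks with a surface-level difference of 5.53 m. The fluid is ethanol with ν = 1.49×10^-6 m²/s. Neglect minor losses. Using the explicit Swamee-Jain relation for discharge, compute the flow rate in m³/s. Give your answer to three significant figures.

Q ≈ 0.464 m³/s

Swamee-Jain (Type II): Q = -0.965·√(gD⁵h_f/L)·ln[ε/(3.7D) + √(3.17ν²L/(gD³h_f))]
√(gD⁵h_f/L) = √(9.81·0.518⁵·5.53/935) = 0.04652
ε/(3.7D) = 2.97×10^-6; √(3.17ν²L/(gD³h_f)) = 2.95×10^-5
Q = -0.965·0.04652·ln(3.252×10^-5) = 0.4639 m³/s
Check: V = 2.20 m/s, Re = 7.65×10^5, f = 0.01238, h_f = 5.52 m ≈ 5.53 m ✓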